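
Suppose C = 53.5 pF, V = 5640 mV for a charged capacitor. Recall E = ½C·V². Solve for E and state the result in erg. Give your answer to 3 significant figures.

0.00851 erg

Directly: E = ½CV².
C = 53.5 pF = 5.350×10^-11 F; V = 5640 mV = 5.640 V.
E = 8.509×10^-10 J
8.509×10^-10 J × (1 erg / 1.000×10^-7 J) = 0.008509 erg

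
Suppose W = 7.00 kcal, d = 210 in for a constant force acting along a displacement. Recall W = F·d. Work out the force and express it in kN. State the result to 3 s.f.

Solving W = F·d for F: F = W/d.
W = 7.00 kcal = 29288 J; d = 210 in = 5.334 m.
F = 5491 N  (the unit combination reduces to kg·m/s² = N)
5491 N × (1 kN / 1000 N) = 5.491 kN

5.49 kN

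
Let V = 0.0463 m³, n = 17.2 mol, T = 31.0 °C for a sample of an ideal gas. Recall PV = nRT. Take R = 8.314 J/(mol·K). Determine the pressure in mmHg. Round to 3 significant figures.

From the ideal-gas law: P = nRT/V.
V = 0.0463 m³; n = 17.2 mol; T = 31.0 °C = 304.1 K; R = 8.314 J/(mol·K).
P = 9.394×10^5 Pa
9.394×10^5 Pa × (1 mmHg / 133.3 Pa) = 7046 mmHg

7050 mmHg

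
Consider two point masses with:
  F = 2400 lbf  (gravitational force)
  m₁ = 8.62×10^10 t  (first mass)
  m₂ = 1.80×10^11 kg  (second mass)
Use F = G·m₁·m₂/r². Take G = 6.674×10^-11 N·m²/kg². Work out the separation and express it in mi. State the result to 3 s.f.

Rearranging F = G·m₁·m₂/r² for r: r = √(G·m₁m₂/F).
F = 2400 lbf = 10676 N; m₁ = 8.62×10^10 t = 8.620×10^13 kg; m₂ = 1.80×10^11 kg; G = 6.674×10^-11 N·m²/kg².
r = 3.114×10^5 m
3.114×10^5 m × (1 mi / 1609 m) = 193.5 mi

194 mi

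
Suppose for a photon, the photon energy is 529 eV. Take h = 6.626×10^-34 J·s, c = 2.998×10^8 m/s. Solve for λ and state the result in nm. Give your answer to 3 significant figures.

Rearranging: λ = hc/E.
E = 529 eV = 8.476×10^-17 J; h = 6.626×10^-34 J·s; c = 2.998×10^8 m/s.
λ = 2.344×10^-9 m
2.344×10^-9 m × (1 nm / 1.000×10^-9 m) = 2.344 nm

2.34 nm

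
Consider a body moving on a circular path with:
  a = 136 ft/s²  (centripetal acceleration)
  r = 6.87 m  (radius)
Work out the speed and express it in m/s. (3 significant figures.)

16.9 m/s

Rearranging: v = √(a·r).
a = 136 ft/s² = 41.45 m/s²; r = 6.87 m.
v = 16.88 m/s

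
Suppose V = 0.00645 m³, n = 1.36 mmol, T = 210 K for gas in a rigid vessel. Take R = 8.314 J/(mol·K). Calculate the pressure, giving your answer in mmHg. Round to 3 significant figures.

2.76 mmHg

Directly: P = nRT/V.
V = 0.00645 m³; n = 1.36 mmol = 0.001360 mol; T = 210 K; R = 8.314 J/(mol·K).
P = 368.1 Pa  (the unit combination reduces to kg/(m·s²) = Pa)
368.1 Pa × (1 mmHg / 133.3 Pa) = 2.761 mmHg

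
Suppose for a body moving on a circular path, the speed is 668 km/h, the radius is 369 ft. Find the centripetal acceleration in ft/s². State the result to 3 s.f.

1000 ft/s²

Directly: a = v²/r.
v = 668 km/h = 185.6 m/s; r = 369 ft = 112.5 m.
a = 306.1 m/s²
306.1 m/s² × (1 ft/s² / 0.3048 m/s²) = 1004 ft/s²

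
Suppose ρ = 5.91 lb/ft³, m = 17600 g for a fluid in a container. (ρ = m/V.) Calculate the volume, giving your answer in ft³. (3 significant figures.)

Solving ρ = m/V for V: V = m/ρ.
ρ = 5.91 lb/ft³ = 94.67 kg/m³; m = 17600 g = 17.60 kg.
V = 0.1859 m³
0.1859 m³ × (1 ft³ / 0.02832 m³) = 6.565 ft³

6.57 ft³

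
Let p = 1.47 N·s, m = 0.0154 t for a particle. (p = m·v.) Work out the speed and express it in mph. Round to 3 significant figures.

0.214 mph

Rearranging p = m·v for v: v = p/m.
p = 1.47 N·s = 1.470 kg·m/s; m = 0.0154 t = 15.40 kg.
v = 0.09545 m/s
0.09545 m/s × (1 mph / 0.4470 m/s) = 0.2135 mph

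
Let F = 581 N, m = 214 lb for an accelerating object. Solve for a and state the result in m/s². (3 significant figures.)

5.99 m/s²

From Newton's second law: a = F/m.
F = 581 N; m = 214 lb = 97.07 kg.
a = 5.985 m/s²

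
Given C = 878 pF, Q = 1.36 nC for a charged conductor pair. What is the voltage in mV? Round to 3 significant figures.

Solving C = Q/V for V: V = Q/C.
C = 878 pF = 8.780×10^-10 F; Q = 1.36 nC = 1.360×10^-9 C.
V = 1.549 V  (the unit combination reduces to kg·m²/(A·s³) = V)
1.549 V × (1 mV / 0.001000 V) = 1549 mV

1550 mV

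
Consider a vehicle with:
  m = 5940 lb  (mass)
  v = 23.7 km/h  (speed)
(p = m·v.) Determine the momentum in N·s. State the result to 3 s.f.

17700 N·s

p is given directly by: p = mv.
m = 5940 lb = 2694 kg; v = 23.7 km/h = 6.583 m/s.
p = 17738 kg·m/s  (the unit combination reduces to kg·m/s = kg·m/s)
Since 1 N·s = 1 kg·m/s, 17738 N·s.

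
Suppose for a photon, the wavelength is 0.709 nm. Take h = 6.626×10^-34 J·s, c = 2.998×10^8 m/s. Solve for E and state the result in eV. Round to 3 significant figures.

E is given directly by: E = hc/λ.
λ = 0.709 nm = 7.090×10^-10 m; h = 6.626×10^-34 J·s; c = 2.998×10^8 m/s.
E = 2.802×10^-16 J
2.802×10^-16 J × (1 eV / 1.602×10^-19 J) = 1749 eV

1750 eV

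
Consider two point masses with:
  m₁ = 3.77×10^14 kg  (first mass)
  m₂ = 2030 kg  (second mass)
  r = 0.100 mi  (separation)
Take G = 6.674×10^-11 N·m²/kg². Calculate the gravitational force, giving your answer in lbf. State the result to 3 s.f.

443 lbf

From Newton's law of gravitation: F = Gm₁m₂/r².
m₁ = 3.77×10^14 kg; m₂ = 2030 kg; r = 0.100 mi = 160.9 m; G = 6.674×10^-11 N·m²/kg².
F = 1972 N
1972 N × (1 lbf / 4.448 N) = 443.3 lbf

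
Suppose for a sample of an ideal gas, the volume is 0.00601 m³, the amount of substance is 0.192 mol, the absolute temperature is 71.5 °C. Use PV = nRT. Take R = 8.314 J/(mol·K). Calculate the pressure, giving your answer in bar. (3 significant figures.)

0.915 bar

From the ideal-gas law: P = nRT/V.
V = 0.00601 m³; n = 0.192 mol; T = 71.5 °C = 344.6 K; R = 8.314 J/(mol·K).
P = 91541 Pa  (the unit combination reduces to kg/(m·s²) = Pa)
91541 Pa × (1 bar / 1.000×10^5 Pa) = 0.9154 bar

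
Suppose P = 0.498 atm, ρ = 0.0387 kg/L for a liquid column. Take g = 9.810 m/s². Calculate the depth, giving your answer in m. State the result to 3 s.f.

Rearranging: h = P/(ρ·g).
P = 0.498 atm = 50460 Pa; ρ = 0.0387 kg/L = 38.70 kg/m³; g = 9.810 m/s².
h = 132.9 m

133 m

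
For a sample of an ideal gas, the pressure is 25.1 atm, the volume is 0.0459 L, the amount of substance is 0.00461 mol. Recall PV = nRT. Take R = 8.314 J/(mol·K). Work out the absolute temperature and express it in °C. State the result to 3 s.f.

From the ideal-gas law: T = PV/(nR).
P = 25.1 atm = 2.543×10^6 Pa; V = 0.0459 L = 4.590×10^-5 m³; n = 0.00461 mol; R = 8.314 J/(mol·K).
T = 3046 K
3046 K − 273.15 = 2773 °C

2770 °C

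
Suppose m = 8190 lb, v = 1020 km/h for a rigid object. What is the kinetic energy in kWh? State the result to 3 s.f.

Directly: KE = ½mv².
m = 8190 lb = 3715 kg; v = 1020 km/h = 283.3 m/s.
KE = 1.491×10^8 J  (the unit combination reduces to kg·m²/s² = J)
1.491×10^8 J × (1 kWh / 3.600×10^6 J) = 41.42 kWh

41.4 kWh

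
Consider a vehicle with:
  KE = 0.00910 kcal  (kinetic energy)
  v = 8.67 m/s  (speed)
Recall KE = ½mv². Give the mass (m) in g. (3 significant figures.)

Rearranging KE = ½mv² for m: m = 2·KE/v².
KE = 0.00910 kcal = 38.07 J; v = 8.67 m/s.
m = 1.013 kg
1.013 kg × (1 g / 0.001000 kg) = 1013 g

1010 g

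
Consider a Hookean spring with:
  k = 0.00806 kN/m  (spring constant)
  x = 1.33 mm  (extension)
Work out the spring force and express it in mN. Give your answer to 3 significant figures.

10.7 mN

From Hooke's law: F = kx.
k = 0.00806 kN/m = 8.060 N/m; x = 1.33 mm = 0.001330 m.
F = 0.01072 N
0.01072 N × (1 mN / 0.001000 N) = 10.72 mN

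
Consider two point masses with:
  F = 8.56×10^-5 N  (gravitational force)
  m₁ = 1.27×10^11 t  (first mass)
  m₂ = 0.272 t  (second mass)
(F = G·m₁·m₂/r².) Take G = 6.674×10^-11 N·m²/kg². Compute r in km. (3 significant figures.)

Rearranging: r = √(G·m₁m₂/F).
F = 8.56×10^-5 N; m₁ = 1.27×10^11 t = 1.270×10^14 kg; m₂ = 0.272 t = 272.0 kg; G = 6.674×10^-11 N·m²/kg².
r = 1.641×10^5 m
1.641×10^5 m × (1 km / 1000 m) = 164.1 km

164 km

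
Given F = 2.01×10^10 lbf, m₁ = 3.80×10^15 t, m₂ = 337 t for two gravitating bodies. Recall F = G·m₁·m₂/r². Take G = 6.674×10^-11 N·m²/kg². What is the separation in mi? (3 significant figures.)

0.0192 mi

From Newton's law of gravitation: r = √(G·m₁m₂/F).
F = 2.01×10^10 lbf = 8.941×10^10 N; m₁ = 3.80×10^15 t = 3.800×10^18 kg; m₂ = 337 t = 3.370×10^5 kg; G = 6.674×10^-11 N·m²/kg².
r = 30.92 m
30.92 m × (1 mi / 1609 m) = 0.01921 mi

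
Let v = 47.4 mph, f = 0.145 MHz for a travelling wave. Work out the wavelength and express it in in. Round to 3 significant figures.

0.00575 in

Rearranging: λ = v/f.
v = 47.4 mph = 21.19 m/s; f = 0.145 MHz = 1.450×10^5 Hz.
λ = 1.461×10^-4 m
1.461×10^-4 m × (1 in / 0.02540 m) = 0.005753 in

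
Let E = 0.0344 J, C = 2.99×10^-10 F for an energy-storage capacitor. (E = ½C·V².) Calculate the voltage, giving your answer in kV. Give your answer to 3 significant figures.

15.2 kV

Solving E = ½C·V² for V: V = √(2E/C).
E = 0.0344 J; C = 2.99×10^-10 F.
V = 15169 V
15169 V × (1 kV / 1000 V) = 15.17 kV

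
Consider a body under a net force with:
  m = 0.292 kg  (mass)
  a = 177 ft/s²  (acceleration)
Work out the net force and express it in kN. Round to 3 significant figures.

0.0158 kN

From Newton's second law: F = m·a.
m = 0.292 kg; a = 177 ft/s² = 53.95 m/s².
F = 15.75 N
15.75 N × (1 kN / 1000 N) = 0.01575 kN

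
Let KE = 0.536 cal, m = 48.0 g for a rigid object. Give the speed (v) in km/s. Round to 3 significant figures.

Rearranging: v = √(2·KE/m).
KE = 0.536 cal = 2.243 J; m = 48.0 g = 0.04800 kg.
v = 9.667 m/s
9.667 m/s × (1 km/s / 1000 m/s) = 0.009667 km/s

0.00967 km/s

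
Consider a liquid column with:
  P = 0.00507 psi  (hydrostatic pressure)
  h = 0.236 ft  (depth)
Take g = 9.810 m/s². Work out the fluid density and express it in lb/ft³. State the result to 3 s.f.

Rearranging: ρ = P/(g·h).
P = 0.00507 psi = 34.96 Pa; h = 0.236 ft = 0.07193 m; g = 9.810 m/s².
ρ = 49.54 kg/m³
49.54 kg/m³ × (1 lb/ft³ / 16.02 kg/m³) = 3.093 lb/ft³

3.09 lb/ft³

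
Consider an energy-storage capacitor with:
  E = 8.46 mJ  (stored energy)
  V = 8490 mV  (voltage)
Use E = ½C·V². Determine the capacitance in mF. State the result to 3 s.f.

Rearranging: C = 2E/V².
E = 8.46 mJ = 0.008460 J; V = 8490 mV = 8.490 V.
C = 2.347×10^-4 F
2.347×10^-4 F × (1 mF / 0.001000 F) = 0.2347 mF

0.235 mF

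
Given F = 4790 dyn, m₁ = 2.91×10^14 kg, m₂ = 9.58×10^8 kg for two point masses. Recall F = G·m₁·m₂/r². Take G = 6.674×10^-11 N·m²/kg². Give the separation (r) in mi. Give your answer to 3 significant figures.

12200 mi

Solving F = G·m₁·m₂/r² for r: r = √(G·m₁m₂/F).
F = 4790 dyn = 0.04790 N; m₁ = 2.91×10^14 kg; m₂ = 9.58×10^8 kg; G = 6.674×10^-11 N·m²/kg².
r = 1.971×10^7 m
1.971×10^7 m × (1 mi / 1609 m) = 12246 mi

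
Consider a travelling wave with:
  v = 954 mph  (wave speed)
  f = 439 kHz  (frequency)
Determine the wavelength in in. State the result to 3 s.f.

Solving v = f·λ for λ: λ = v/f.
v = 954 mph = 426.5 m/s; f = 439 kHz = 4.390×10^5 Hz.
λ = 9.715×10^-4 m
9.715×10^-4 m × (1 in / 0.02540 m) = 0.03825 in

0.0382 in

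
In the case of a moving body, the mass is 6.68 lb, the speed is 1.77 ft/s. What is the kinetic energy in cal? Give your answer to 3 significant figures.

Directly: KE = ½mv².
m = 6.68 lb = 3.030 kg; v = 1.77 ft/s = 0.5395 m/s.
KE = 0.4409 J  (the unit combination reduces to kg·m²/s² = J)
0.4409 J × (1 cal / 4.184 J) = 0.1054 cal

0.105 cal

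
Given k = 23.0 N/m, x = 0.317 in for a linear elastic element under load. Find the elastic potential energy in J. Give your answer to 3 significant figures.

7.46×10^-4 J

Directly: U = ½kx².
k = 23.0 N/m; x = 0.317 in = 0.008052 m.
U = 7.456×10^-4 J  (the unit combination reduces to kg·m²/s² = J)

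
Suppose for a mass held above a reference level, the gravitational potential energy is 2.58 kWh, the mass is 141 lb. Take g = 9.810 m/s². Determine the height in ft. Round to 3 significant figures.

48600 ft

Solving PE = m·g·h for h: h = PE/(m·g).
PE = 2.58 kWh = 9.288×10^6 J; m = 141 lb = 63.96 kg; g = 9.810 m/s².
h = 14804 m
14804 m × (1 ft / 0.3048 m) = 48568 ft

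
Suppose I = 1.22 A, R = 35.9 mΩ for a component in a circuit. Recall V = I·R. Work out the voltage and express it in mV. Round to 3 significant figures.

43.8 mV

From Ohm's law: V = IR.
I = 1.22 A; R = 35.9 mΩ = 0.03590 Ω.
V = 0.04380 V
0.04380 V × (1 mV / 0.001000 V) = 43.80 mV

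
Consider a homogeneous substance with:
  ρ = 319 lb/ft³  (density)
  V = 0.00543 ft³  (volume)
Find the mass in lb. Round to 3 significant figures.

1.73 lb

Solving ρ = m/V for m: m = ρV.
ρ = 319 lb/ft³ = 5110 kg/m³; V = 0.00543 ft³ = 1.538×10^-4 m³.
m = 0.7857 kg
0.7857 kg × (1 lb / 0.4536 kg) = 1.732 lb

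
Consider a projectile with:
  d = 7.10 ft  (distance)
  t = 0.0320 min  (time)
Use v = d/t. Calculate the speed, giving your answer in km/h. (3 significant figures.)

4.06 km/h

Directly: v = d/t.
d = 7.10 ft = 2.164 m; t = 0.0320 min = 1.920 s.
v = 1.127 m/s
1.127 m/s × (1 km/h / 0.2778 m/s) = 4.058 km/h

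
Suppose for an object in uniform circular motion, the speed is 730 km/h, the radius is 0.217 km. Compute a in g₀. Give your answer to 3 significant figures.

19.3 g₀

Directly: a = v²/r.
v = 730 km/h = 202.8 m/s; r = 0.217 km = 217.0 m.
a = 189.5 m/s²
189.5 m/s² × (1 g₀ / 9.807 m/s²) = 19.32 g₀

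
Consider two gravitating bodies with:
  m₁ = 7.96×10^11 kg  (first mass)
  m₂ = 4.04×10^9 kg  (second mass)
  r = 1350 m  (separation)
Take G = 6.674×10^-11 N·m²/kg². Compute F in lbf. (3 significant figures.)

26500 lbf

From Newton's law of gravitation: F = Gm₁m₂/r².
m₁ = 7.96×10^11 kg; m₂ = 4.04×10^9 kg; r = 1350 m; G = 6.674×10^-11 N·m²/kg².
F = 1.178×10^5 N
1.178×10^5 N × (1 lbf / 4.448 N) = 26474 lbf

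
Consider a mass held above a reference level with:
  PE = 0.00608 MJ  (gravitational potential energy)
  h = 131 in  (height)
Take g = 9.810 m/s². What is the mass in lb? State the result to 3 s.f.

Rearranging PE = m·g·h for m: m = PE/(g·h).
PE = 0.00608 MJ = 6080 J; h = 131 in = 3.327 m; g = 9.810 m/s².
m = 186.3 kg
186.3 kg × (1 lb / 0.4536 kg) = 410.6 lb

411 lb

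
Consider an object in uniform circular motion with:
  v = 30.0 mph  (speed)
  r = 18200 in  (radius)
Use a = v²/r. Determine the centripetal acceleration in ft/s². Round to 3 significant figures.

Directly: a = v²/r.
v = 30.0 mph = 13.41 m/s; r = 18200 in = 462.3 m.
a = 0.3891 m/s²
0.3891 m/s² × (1 ft/s² / 0.3048 m/s²) = 1.276 ft/s²

1.28 ft/s²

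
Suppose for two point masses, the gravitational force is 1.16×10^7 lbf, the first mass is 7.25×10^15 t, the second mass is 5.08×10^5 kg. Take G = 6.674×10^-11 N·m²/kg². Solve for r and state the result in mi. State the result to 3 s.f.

1.36 mi

From Newton's law of gravitation: r = √(G·m₁m₂/F).
F = 1.16×10^7 lbf = 5.160×10^7 N; m₁ = 7.25×10^15 t = 7.250×10^18 kg; m₂ = 5.08×10^5 kg; G = 6.674×10^-11 N·m²/kg².
r = 2183 m
2183 m × (1 mi / 1609 m) = 1.356 mi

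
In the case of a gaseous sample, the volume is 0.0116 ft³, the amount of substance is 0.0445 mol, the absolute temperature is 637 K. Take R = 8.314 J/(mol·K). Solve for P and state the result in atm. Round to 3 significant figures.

7.08 atm

From the ideal-gas law: P = nRT/V.
V = 0.0116 ft³ = 3.285×10^-4 m³; n = 0.0445 mol; T = 637 K; R = 8.314 J/(mol·K).
P = 7.175×10^5 Pa
7.175×10^5 Pa × (1 atm / 1.013×10^5 Pa) = 7.081 atm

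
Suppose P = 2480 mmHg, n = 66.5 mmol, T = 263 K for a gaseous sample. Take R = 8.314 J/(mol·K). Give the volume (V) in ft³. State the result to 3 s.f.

0.0155 ft³

From the ideal-gas law: V = nRT/P.
P = 2480 mmHg = 3.306×10^5 Pa; n = 66.5 mmol = 0.06650 mol; T = 263 K; R = 8.314 J/(mol·K).
V = 4.398×10^-4 m³
4.398×10^-4 m³ × (1 ft³ / 0.02832 m³) = 0.01553 ft³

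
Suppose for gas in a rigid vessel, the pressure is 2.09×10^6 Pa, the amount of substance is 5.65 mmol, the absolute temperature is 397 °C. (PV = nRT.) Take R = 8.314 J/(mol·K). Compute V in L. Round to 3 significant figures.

0.0151 L

From the ideal-gas law: V = nRT/P.
P = 2.09×10^6 Pa; n = 5.65 mmol = 0.005650 mol; T = 397 °C = 670.1 K; R = 8.314 J/(mol·K).
V = 1.506×10^-5 m³
1.506×10^-5 m³ × (1 L / 0.001000 m³) = 0.01506 L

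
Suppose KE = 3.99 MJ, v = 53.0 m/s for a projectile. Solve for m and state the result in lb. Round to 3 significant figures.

Rearranging: m = 2·KE/v².
KE = 3.99 MJ = 3.990×10^6 J; v = 53.0 m/s.
m = 2841 kg
2841 kg × (1 lb / 0.4536 kg) = 6263 lb

6260 lb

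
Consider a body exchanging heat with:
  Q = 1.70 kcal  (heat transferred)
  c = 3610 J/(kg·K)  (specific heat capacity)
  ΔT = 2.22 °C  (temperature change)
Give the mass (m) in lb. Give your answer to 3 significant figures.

1.96 lb

Solving Q = m·c·ΔT for m: m = Q/(c·ΔT).
Q = 1.70 kcal = 7113 J; c = 3610 J/(kg·K); ΔT = 2.22 °C = 2.220 K.
m = 0.8875 kg
0.8875 kg × (1 lb / 0.4536 kg) = 1.957 lb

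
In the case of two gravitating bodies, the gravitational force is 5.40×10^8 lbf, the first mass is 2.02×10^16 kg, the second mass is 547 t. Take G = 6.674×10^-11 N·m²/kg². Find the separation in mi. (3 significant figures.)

0.0109 mi

From Newton's law of gravitation: r = √(G·m₁m₂/F).
F = 5.40×10^8 lbf = 2.402×10^9 N; m₁ = 2.02×10^16 kg; m₂ = 547 t = 5.470×10^5 kg; G = 6.674×10^-11 N·m²/kg².
r = 17.52 m
17.52 m × (1 mi / 1609 m) = 0.01089 mi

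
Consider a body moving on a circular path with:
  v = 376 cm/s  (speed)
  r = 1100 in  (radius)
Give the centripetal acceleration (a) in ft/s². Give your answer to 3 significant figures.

Directly: a = v²/r.
v = 376 cm/s = 3.760 m/s; r = 1100 in = 27.94 m.
a = 0.5060 m/s²
0.5060 m/s² × (1 ft/s² / 0.3048 m/s²) = 1.660 ft/s²

1.66 ft/s²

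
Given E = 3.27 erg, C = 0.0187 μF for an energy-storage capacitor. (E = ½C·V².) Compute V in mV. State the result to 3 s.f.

Rearranging: V = √(2E/C).
E = 3.27 erg = 3.270×10^-7 J; C = 0.0187 μF = 1.870×10^-8 F.
V = 5.914 V
5.914 V × (1 mV / 0.001000 V) = 5914 mV

5910 mV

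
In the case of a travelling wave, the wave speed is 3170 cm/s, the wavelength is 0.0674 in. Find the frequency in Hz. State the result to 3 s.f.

18500 Hz

Solving v = f·λ for f: f = v/λ.
v = 3170 cm/s = 31.70 m/s; λ = 0.0674 in = 0.001712 m.
f = 18517 Hz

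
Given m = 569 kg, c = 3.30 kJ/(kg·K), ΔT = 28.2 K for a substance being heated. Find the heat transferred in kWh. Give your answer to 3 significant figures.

Directly: Q = mcΔT.
m = 569 kg; c = 3.30 kJ/(kg·K) = 3300 J/(kg·K); ΔT = 28.2 K.
Q = 5.295×10^7 J
5.295×10^7 J × (1 kWh / 3.600×10^6 J) = 14.71 kWh

14.7 kWh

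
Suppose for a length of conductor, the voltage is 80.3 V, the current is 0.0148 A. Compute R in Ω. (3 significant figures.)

From Ohm's law: R = V/I.
V = 80.3 V; I = 0.0148 A.
R = 5426 Ω

5430 Ω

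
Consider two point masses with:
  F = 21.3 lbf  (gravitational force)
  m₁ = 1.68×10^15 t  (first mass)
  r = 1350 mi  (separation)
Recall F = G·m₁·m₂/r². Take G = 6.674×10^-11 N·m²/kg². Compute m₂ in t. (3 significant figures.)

Solving F = G·m₁·m₂/r² for m₂: m₂ = F·r²/(G·m₁).
F = 21.3 lbf = 94.75 N; m₁ = 1.68×10^15 t = 1.680×10^18 kg; r = 1350 mi = 2.173×10^6 m; G = 6.674×10^-11 N·m²/kg².
m₂ = 3.989×10^6 kg
3.989×10^6 kg × (1 t / 1000 kg) = 3989 t

3990 t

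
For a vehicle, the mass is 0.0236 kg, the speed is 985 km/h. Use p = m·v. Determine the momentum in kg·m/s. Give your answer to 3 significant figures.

6.46 kg·m/s

Directly: p = mv.
m = 0.0236 kg; v = 985 km/h = 273.6 m/s.
p = 6.457 kg·m/s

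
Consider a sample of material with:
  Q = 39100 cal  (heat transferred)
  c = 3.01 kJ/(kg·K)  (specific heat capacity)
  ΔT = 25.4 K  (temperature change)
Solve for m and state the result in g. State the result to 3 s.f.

Solving Q = m·c·ΔT for m: m = Q/(c·ΔT).
Q = 39100 cal = 1.636×10^5 J; c = 3.01 kJ/(kg·K) = 3010 J/(kg·K); ΔT = 25.4 K.
m = 2.140 kg
2.140 kg × (1 g / 0.001000 kg) = 2140 g

2140 g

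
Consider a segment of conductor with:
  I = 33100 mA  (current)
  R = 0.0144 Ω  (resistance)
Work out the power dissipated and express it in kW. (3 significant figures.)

P is given directly by: P = I²R.
I = 33100 mA = 33.10 A; R = 0.0144 Ω.
P = 15.78 W
15.78 W × (1 kW / 1000 W) = 0.01578 kW

0.0158 kW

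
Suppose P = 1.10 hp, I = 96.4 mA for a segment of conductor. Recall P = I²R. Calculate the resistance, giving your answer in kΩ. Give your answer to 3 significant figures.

Rearranging P = I²R for R: R = P/I².
P = 1.10 hp = 820.3 W; I = 96.4 mA = 0.09640 A.
R = 88268 Ω
88268 Ω × (1 kΩ / 1000 Ω) = 88.27 kΩ

88.3 kΩ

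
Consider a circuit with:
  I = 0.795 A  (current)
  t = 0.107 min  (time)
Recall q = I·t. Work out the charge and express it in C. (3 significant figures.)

5.10 C

q is given directly by: q = It.
I = 0.795 A; t = 0.107 min = 6.420 s.
q = 5.104 C  (the unit combination reduces to A·s = C)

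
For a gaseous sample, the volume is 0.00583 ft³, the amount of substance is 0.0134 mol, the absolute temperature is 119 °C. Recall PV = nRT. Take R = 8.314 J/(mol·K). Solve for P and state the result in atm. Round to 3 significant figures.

2.61 atm

From the ideal-gas law: P = nRT/V.
V = 0.00583 ft³ = 1.651×10^-4 m³; n = 0.0134 mol; T = 119 °C = 392.1 K; R = 8.314 J/(mol·K).
P = 2.646×10^5 Pa  (the unit combination reduces to kg/(m·s²) = Pa)
2.646×10^5 Pa × (1 atm / 1.013×10^5 Pa) = 2.612 atm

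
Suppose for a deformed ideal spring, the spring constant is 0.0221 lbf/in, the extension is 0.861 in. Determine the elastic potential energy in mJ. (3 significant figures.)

Directly: U = ½kx².
k = 0.0221 lbf/in = 3.870 N/m; x = 0.861 in = 0.02187 m.
U = 9.255×10^-4 J
9.255×10^-4 J × (1 mJ / 0.001000 J) = 0.9255 mJ

0.926 mJ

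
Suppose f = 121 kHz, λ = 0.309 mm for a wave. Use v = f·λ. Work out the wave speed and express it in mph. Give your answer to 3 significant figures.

83.6 mph

v is given directly by: v = fλ.
f = 121 kHz = 1.210×10^5 Hz; λ = 0.309 mm = 3.090×10^-4 m.
v = 37.39 m/s
37.39 m/s × (1 mph / 0.4470 m/s) = 83.64 mph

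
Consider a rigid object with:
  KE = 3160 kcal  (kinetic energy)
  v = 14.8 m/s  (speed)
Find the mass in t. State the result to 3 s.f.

121 t

Rearranging KE = ½mv² for m: m = 2·KE/v².
KE = 3160 kcal = 1.322×10^7 J; v = 14.8 m/s.
m = 1.207×10^5 kg
1.207×10^5 kg × (1 t / 1000 kg) = 120.7 t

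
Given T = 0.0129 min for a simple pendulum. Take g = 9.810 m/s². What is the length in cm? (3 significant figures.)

14.9 cm

Rearranging T = 2π√(L/g) for L: L = g·(T/2π)².
T = 0.0129 min = 0.7740 s; g = 9.810 m/s².
L = 0.1489 m
0.1489 m × (1 cm / 0.01000 m) = 14.89 cm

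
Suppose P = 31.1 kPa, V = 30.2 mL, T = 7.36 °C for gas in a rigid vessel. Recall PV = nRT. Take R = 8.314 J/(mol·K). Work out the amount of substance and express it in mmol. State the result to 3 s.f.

Rearranging: n = PV/(RT).
P = 31.1 kPa = 31100 Pa; V = 30.2 mL = 3.020×10^-5 m³; T = 7.36 °C = 280.5 K; R = 8.314 J/(mol·K).
n = 4.027×10^-4 mol
4.027×10^-4 mol × (1 mmol / 0.001000 mol) = 0.4027 mmol

0.403 mmol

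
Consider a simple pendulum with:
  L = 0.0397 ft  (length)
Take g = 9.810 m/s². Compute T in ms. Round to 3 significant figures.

221 ms

Directly: T = 2π√(L/g).
L = 0.0397 ft = 0.01210 m; g = 9.810 m/s².
T = 0.2207 s
0.2207 s × (1 ms / 0.001000 s) = 220.7 ms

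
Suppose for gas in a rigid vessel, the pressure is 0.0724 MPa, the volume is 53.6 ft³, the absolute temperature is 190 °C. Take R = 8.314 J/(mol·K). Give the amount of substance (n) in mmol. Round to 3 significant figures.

From the ideal-gas law: n = PV/(RT).
P = 0.0724 MPa = 72400 Pa; V = 53.6 ft³ = 1.518 m³; T = 190 °C = 463.1 K; R = 8.314 J/(mol·K).
n = 28.54 mol
28.54 mol × (1 mmol / 0.001000 mol) = 28538 mmol

28500 mmol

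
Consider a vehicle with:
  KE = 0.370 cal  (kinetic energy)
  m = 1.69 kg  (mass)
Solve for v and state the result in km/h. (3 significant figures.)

4.87 km/h

Rearranging: v = √(2·KE/m).
KE = 0.370 cal = 1.548 J; m = 1.69 kg.
v = 1.354 m/s
1.354 m/s × (1 km/h / 0.2778 m/s) = 4.873 km/h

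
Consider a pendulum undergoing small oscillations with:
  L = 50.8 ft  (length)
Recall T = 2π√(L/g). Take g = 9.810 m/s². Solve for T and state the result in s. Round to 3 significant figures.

T is given directly by: T = 2π√(L/g).
L = 50.8 ft = 15.48 m; g = 9.810 m/s².
T = 7.894 s

7.89 s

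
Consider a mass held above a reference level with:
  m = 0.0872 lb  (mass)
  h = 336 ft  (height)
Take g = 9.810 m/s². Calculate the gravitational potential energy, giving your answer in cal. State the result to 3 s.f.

9.50 cal

PE is given directly by: PE = mgh.
m = 0.0872 lb = 0.03955 kg; h = 336 ft = 102.4 m; g = 9.810 m/s².
PE = 39.74 J
39.74 J × (1 cal / 4.184 J) = 9.498 cal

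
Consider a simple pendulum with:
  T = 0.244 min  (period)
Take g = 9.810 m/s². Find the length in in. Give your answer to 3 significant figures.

Rearranging T = 2π√(L/g) for L: L = g·(T/2π)².
T = 0.244 min = 14.64 s; g = 9.810 m/s².
L = 53.26 m
53.26 m × (1 in / 0.02540 m) = 2097 in

2100 in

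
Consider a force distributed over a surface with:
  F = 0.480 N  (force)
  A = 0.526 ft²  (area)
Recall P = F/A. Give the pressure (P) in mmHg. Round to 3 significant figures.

P is given directly by: P = F/A.
F = 0.480 N; A = 0.526 ft² = 0.04887 m².
P = 9.823 Pa  (the unit combination reduces to kg/(m·s²) = Pa)
9.823 Pa × (1 mmHg / 133.3 Pa) = 0.07368 mmHg

0.0737 mmHg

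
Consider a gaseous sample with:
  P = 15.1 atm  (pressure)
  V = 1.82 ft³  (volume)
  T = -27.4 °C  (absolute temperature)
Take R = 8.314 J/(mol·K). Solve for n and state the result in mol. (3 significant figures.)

From the ideal-gas law: n = PV/(RT).
P = 15.1 atm = 1.530×10^6 Pa; V = 1.82 ft³ = 0.05154 m³; T = -27.4 °C = 245.7 K; R = 8.314 J/(mol·K).
n = 38.59 mol

38.6 mol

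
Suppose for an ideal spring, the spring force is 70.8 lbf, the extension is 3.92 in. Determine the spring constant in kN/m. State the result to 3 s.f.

Rearranging F = k·x for k: k = F/x.
F = 70.8 lbf = 314.9 N; x = 3.92 in = 0.09957 m.
k = 3163 N/m
3163 N/m × (1 kN/m / 1000 N/m) = 3.163 kN/m

3.16 kN/m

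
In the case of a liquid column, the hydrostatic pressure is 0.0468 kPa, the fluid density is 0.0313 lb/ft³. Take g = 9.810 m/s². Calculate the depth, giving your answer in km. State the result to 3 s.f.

0.00952 km

Solving P = ρ·g·h for h: h = P/(ρ·g).
P = 0.0468 kPa = 46.80 Pa; ρ = 0.0313 lb/ft³ = 0.5014 kg/m³; g = 9.810 m/s².
h = 9.515 m
9.515 m × (1 km / 1000 m) = 0.009515 km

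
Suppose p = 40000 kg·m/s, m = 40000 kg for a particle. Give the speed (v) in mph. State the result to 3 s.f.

Rearranging p = m·v for v: v = p/m.
p = 40000 kg·m/s; m = 40000 kg.
v = 1.000 m/s
1.000 m/s × (1 mph / 0.4470 m/s) = 2.237 mph

2.24 mph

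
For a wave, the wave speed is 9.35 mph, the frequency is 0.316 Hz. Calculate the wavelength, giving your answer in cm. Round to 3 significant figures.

Solving v = f·λ for λ: λ = v/f.
v = 9.35 mph = 4.180 m/s; f = 0.316 Hz.
λ = 13.23 m
13.23 m × (1 cm / 0.01000 m) = 1323 cm

1320 cm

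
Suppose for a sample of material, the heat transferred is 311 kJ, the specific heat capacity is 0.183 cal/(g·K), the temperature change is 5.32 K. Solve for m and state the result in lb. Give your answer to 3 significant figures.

Rearranging Q = m·c·ΔT for m: m = Q/(c·ΔT).
Q = 311 kJ = 3.110×10^5 J; c = 0.183 cal/(g·K) = 765.7 J/(kg·K); ΔT = 5.32 K.
m = 76.35 kg
76.35 kg × (1 lb / 0.4536 kg) = 168.3 lb

168 lb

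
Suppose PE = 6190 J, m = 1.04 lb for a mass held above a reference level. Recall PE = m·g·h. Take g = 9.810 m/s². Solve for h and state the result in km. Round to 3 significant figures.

1.34 km

Rearranging: h = PE/(m·g).
PE = 6190 J; m = 1.04 lb = 0.4717 kg; g = 9.810 m/s².
h = 1338 m
1338 m × (1 km / 1000 m) = 1.338 km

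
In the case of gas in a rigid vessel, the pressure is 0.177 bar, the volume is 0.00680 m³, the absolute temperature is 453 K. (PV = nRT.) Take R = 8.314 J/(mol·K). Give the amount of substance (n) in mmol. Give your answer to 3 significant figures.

32.0 mmol

From the ideal-gas law: n = PV/(RT).
P = 0.177 bar = 17700 Pa; V = 0.00680 m³; T = 453 K; R = 8.314 J/(mol·K).
n = 0.03196 mol
0.03196 mol × (1 mmol / 0.001000 mol) = 31.96 mmol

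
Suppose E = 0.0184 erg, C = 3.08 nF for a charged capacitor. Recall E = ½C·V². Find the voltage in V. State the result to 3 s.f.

Rearranging: V = √(2E/C).
E = 0.0184 erg = 1.840×10^-9 J; C = 3.08 nF = 3.080×10^-9 F.
V = 1.093 V

1.09 V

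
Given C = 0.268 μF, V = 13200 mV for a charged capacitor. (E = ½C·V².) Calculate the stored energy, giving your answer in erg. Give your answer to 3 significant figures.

233 erg

E is given directly by: E = ½CV².
C = 0.268 μF = 2.680×10^-7 F; V = 13200 mV = 13.20 V.
E = 2.335×10^-5 J
2.335×10^-5 J × (1 erg / 1.000×10^-7 J) = 233.5 erg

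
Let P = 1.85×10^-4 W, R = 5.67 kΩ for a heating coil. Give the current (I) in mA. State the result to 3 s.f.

0.181 mA

Rearranging P = I²R for I: I = √(P/R).
P = 1.85×10^-4 W; R = 5.67 kΩ = 5670 Ω.
I = 1.806×10^-4 A
1.806×10^-4 A × (1 mA / 0.001000 A) = 0.1806 mA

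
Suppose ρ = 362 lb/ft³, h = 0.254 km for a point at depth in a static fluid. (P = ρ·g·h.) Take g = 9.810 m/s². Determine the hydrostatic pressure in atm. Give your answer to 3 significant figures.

Directly: P = ρgh.
ρ = 362 lb/ft³ = 5799 kg/m³; h = 0.254 km = 254.0 m; g = 9.810 m/s².
P = 1.445×10^7 Pa
1.445×10^7 Pa × (1 atm / 1.013×10^5 Pa) = 142.6 atm

143 atm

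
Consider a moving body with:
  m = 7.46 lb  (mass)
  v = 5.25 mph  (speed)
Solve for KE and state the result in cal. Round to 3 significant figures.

2.23 cal

KE is given directly by: KE = ½mv².
m = 7.46 lb = 3.384 kg; v = 5.25 mph = 2.347 m/s.
KE = 9.319 J
9.319 J × (1 cal / 4.184 J) = 2.227 cal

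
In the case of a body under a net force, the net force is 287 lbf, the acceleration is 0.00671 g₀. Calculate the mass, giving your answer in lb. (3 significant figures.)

42800 lb

From Newton's second law: m = F/a.
F = 287 lbf = 1277 N; a = 0.00671 g₀ = 0.06580 m/s².
m = 19401 kg
19401 kg × (1 lb / 0.4536 kg) = 42772 lb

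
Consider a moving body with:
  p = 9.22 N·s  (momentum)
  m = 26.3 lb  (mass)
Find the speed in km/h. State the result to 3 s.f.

2.78 km/h

Rearranging: v = p/m.
p = 9.22 N·s = 9.220 kg·m/s; m = 26.3 lb = 11.93 kg.
v = 0.7729 m/s
0.7729 m/s × (1 km/h / 0.2778 m/s) = 2.782 km/h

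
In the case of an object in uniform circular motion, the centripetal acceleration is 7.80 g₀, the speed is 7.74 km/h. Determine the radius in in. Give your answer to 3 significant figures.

Rearranging a = v²/r for r: r = v²/a.
a = 7.80 g₀ = 76.49 m/s²; v = 7.74 km/h = 2.150 m/s.
r = 0.06043 m
0.06043 m × (1 in / 0.02540 m) = 2.379 in

2.38 in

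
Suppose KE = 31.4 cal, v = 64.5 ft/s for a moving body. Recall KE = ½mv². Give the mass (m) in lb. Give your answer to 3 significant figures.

1.50 lb

Rearranging: m = 2·KE/v².
KE = 31.4 cal = 131.4 J; v = 64.5 ft/s = 19.66 m/s.
m = 0.6798 kg
0.6798 kg × (1 lb / 0.4536 kg) = 1.499 lb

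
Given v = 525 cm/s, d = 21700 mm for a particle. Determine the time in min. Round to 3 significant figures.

0.0689 min

Rearranging v = d/t for t: t = d/v.
v = 525 cm/s = 5.250 m/s; d = 21700 mm = 21.70 m.
t = 4.133 s
4.133 s × (1 min / 60.00 s) = 0.06889 min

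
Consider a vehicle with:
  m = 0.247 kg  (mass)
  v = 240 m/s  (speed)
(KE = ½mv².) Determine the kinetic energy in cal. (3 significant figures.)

1700 cal

Directly: KE = ½mv².
m = 0.247 kg; v = 240 m/s.
KE = 7114 J
7114 J × (1 cal / 4.184 J) = 1700 cal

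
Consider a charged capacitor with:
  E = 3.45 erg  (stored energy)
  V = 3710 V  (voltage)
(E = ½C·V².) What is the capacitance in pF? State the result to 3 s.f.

Solving E = ½C·V² for C: C = 2E/V².
E = 3.45 erg = 3.450×10^-7 J; V = 3710 V.
C = 5.013×10^-14 F
5.013×10^-14 F × (1 pF / 1.000×10^-12 F) = 0.05013 pF

0.0501 pF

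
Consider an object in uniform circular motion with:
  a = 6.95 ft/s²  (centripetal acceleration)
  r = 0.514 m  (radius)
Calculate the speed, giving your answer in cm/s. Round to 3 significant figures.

Rearranging a = v²/r for v: v = √(a·r).
a = 6.95 ft/s² = 2.118 m/s²; r = 0.514 m.
v = 1.043 m/s
1.043 m/s × (1 cm/s / 0.01000 m/s) = 104.3 cm/s

104 cm/s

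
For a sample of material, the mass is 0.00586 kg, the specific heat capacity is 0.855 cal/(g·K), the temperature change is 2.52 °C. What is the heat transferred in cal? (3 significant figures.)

Directly: Q = mcΔT.
m = 0.00586 kg; c = 0.855 cal/(g·K) = 3577 J/(kg·K); ΔT = 2.52 °C = 2.520 K.
Q = 52.83 J
52.83 J × (1 cal / 4.184 J) = 12.63 cal

12.6 cal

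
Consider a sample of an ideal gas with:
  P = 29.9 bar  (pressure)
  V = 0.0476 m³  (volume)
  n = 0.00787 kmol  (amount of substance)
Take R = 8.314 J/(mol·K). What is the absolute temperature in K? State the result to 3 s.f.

2180 K

From the ideal-gas law: T = PV/(nR).
P = 29.9 bar = 2.990×10^6 Pa; V = 0.0476 m³; n = 0.00787 kmol = 7.870 mol; R = 8.314 J/(mol·K).
T = 2175 K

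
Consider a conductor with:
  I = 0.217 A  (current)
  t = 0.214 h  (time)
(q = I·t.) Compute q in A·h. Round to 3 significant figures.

Directly: q = It.
I = 0.217 A; t = 0.214 h = 770.4 s.
q = 167.2 C
167.2 C × (1 A·h / 3600 C) = 0.04644 A·h

0.0464 A·h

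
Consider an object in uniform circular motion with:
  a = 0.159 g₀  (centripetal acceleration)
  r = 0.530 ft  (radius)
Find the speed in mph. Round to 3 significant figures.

1.12 mph

Rearranging a = v²/r for v: v = √(a·r).
a = 0.159 g₀ = 1.559 m/s²; r = 0.530 ft = 0.1615 m.
v = 0.5019 m/s
0.5019 m/s × (1 mph / 0.4470 m/s) = 1.123 mph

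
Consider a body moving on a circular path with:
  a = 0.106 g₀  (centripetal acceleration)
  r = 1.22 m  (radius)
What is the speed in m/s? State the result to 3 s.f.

Rearranging: v = √(a·r).
a = 0.106 g₀ = 1.040 m/s²; r = 1.22 m.
v = 1.126 m/s

1.13 m/s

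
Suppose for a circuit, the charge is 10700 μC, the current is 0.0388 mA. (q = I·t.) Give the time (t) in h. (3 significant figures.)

Solving q = I·t for t: t = q/I.
q = 10700 μC = 0.01070 C; I = 0.0388 mA = 3.880×10^-5 A.
t = 275.8 s
275.8 s × (1 h / 3600 s) = 0.07660 h

0.0766 h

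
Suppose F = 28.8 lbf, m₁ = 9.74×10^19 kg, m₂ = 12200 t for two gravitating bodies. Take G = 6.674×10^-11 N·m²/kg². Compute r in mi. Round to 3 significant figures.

15500 mi

From Newton's law of gravitation: r = √(G·m₁m₂/F).
F = 28.8 lbf = 128.1 N; m₁ = 9.74×10^19 kg; m₂ = 12200 t = 1.220×10^7 kg; G = 6.674×10^-11 N·m²/kg².
r = 2.488×10^7 m
2.488×10^7 m × (1 mi / 1609 m) = 15460 mi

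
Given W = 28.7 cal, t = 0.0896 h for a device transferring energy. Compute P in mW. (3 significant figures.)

Directly: P = W/t.
W = 28.7 cal = 120.1 J; t = 0.0896 h = 322.6 s.
P = 0.3723 W
0.3723 W × (1 mW / 0.001000 W) = 372.3 mW

372 mW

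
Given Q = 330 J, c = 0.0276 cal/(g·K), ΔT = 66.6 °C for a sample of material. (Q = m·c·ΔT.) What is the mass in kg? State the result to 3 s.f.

0.0429 kg

Rearranging Q = m·c·ΔT for m: m = Q/(c·ΔT).
Q = 330 J; c = 0.0276 cal/(g·K) = 115.5 J/(kg·K); ΔT = 66.6 °C = 66.60 K.
m = 0.04291 kg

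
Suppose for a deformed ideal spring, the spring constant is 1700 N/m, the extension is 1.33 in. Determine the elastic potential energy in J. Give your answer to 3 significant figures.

0.970 J

Directly: U = ½kx².
k = 1700 N/m; x = 1.33 in = 0.03378 m.
U = 0.9700 J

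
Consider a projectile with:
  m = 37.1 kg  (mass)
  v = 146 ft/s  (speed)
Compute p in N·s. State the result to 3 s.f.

p is given directly by: p = mv.
m = 37.1 kg; v = 146 ft/s = 44.50 m/s.
p = 1651 kg·m/s  (the unit combination reduces to kg·m/s = kg·m/s)
Since 1 N·s = 1 kg·m/s, 1651 N·s.

1650 N·s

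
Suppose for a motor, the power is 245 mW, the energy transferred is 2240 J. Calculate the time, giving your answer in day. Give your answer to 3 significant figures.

Solving P = W/t for t: t = W/P.
P = 245 mW = 0.2450 W; W = 2240 J.
t = 9143 s
9143 s × (1 day / 86400 s) = 0.1058 day

0.106 day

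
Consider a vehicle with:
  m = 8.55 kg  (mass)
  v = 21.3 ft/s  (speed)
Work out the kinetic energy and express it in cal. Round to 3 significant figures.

43.1 cal

KE is given directly by: KE = ½mv².
m = 8.55 kg; v = 21.3 ft/s = 6.492 m/s.
KE = 180.2 J
180.2 J × (1 cal / 4.184 J) = 43.07 cal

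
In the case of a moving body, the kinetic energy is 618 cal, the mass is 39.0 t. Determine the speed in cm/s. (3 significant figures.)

Solving KE = ½mv² for v: v = √(2·KE/m).
KE = 618 cal = 2586 J; m = 39.0 t = 39000 kg.
v = 0.3641 m/s
0.3641 m/s × (1 cm/s / 0.01000 m/s) = 36.41 cm/s

36.4 cm/s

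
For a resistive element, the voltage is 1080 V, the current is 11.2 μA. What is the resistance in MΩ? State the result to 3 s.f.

96.4 MΩ

From Ohm's law: R = V/I.
V = 1080 V; I = 11.2 μA = 1.120×10^-5 A.
R = 9.643×10^7 Ω
9.643×10^7 Ω × (1 MΩ / 1.000×10^6 Ω) = 96.43 MΩ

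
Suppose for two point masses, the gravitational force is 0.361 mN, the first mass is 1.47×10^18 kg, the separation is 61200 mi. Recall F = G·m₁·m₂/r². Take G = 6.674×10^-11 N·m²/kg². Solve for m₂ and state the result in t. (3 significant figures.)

35.7 t

From Newton's law of gravitation: m₂ = F·r²/(G·m₁).
F = 0.361 mN = 3.610×10^-4 N; m₁ = 1.47×10^18 kg; r = 61200 mi = 9.849×10^7 m; G = 6.674×10^-11 N·m²/kg².
m₂ = 35695 kg
35695 kg × (1 t / 1000 kg) = 35.69 t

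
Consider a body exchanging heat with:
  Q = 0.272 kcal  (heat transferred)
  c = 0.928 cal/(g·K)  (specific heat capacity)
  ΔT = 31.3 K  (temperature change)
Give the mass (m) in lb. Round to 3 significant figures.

Solving Q = m·c·ΔT for m: m = Q/(c·ΔT).
Q = 0.272 kcal = 1138 J; c = 0.928 cal/(g·K) = 3883 J/(kg·K); ΔT = 31.3 K.
m = 0.009364 kg
0.009364 kg × (1 lb / 0.4536 kg) = 0.02064 lb

0.0206 lb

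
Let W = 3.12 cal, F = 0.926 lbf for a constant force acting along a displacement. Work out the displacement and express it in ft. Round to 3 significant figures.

Rearranging W = F·d for d: d = W/F.
W = 3.12 cal = 13.05 J; F = 0.926 lbf = 4.119 N.
d = 3.169 m
3.169 m × (1 ft / 0.3048 m) = 10.40 ft

10.4 ft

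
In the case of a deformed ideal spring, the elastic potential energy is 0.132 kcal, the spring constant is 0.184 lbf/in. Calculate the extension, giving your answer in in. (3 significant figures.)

231 in

Solving U = ½k·x² for x: x = √(2U/k).
U = 0.132 kcal = 552.3 J; k = 0.184 lbf/in = 32.22 N/m.
x = 5.855 m
5.855 m × (1 in / 0.02540 m) = 230.5 in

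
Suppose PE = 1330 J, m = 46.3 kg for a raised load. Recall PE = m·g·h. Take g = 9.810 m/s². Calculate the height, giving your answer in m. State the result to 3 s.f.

Rearranging PE = m·g·h for h: h = PE/(m·g).
PE = 1330 J; m = 46.3 kg; g = 9.810 m/s².
h = 2.928 m

2.93 m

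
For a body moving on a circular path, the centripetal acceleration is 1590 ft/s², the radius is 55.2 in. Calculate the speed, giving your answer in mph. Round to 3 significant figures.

58.3 mph

Rearranging: v = √(a·r).
a = 1590 ft/s² = 484.6 m/s²; r = 55.2 in = 1.402 m.
v = 26.07 m/s
26.07 m/s × (1 mph / 0.4470 m/s) = 58.31 mph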